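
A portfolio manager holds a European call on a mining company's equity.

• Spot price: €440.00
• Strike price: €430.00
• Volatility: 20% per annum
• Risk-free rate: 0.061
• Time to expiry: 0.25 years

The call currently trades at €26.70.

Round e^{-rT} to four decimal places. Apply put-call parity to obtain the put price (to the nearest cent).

exp(−rT) = exp(−0.061·0.25) = 0.9849
Put-call parity: C − P = S − K·e^(−rT) = 440 − 430·0.9849 = 440 − 423.5070 = 16.4930
P = C − (C − P) = 26.70 − (16.4930) = 10.2070

€10.21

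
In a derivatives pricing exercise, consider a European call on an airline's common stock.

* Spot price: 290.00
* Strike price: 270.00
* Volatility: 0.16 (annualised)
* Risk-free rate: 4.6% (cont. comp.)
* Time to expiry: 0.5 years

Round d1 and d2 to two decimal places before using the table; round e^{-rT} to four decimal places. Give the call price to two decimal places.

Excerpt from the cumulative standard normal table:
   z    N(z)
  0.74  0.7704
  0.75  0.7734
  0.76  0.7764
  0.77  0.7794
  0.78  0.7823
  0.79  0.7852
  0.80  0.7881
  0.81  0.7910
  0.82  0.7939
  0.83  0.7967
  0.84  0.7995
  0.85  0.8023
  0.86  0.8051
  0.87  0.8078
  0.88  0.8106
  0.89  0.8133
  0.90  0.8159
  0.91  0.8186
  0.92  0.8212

29.43

T = 0.5;  σ√T = 0.1131
d₁ = [ln(290/270) + (0.046 + 0.16²/2)·0.5] / 0.1131 = [0.0715 + 0.0294] / 0.1131 = 0.8915 ≈ 0.89
d₂ = d₁ − σ√T = 0.8915 − 0.1131 = 0.7783 ≈ 0.78
e^(−rT) = e^(−0.046·0.5) = 0.9773
N(d₁) = N(0.89) = 0.8133;  N(d₂) = N(0.78) = 0.7823
C = 290·0.8133 − 270·0.9773·0.7823 = 235.8570 − 206.4263 = 29.4307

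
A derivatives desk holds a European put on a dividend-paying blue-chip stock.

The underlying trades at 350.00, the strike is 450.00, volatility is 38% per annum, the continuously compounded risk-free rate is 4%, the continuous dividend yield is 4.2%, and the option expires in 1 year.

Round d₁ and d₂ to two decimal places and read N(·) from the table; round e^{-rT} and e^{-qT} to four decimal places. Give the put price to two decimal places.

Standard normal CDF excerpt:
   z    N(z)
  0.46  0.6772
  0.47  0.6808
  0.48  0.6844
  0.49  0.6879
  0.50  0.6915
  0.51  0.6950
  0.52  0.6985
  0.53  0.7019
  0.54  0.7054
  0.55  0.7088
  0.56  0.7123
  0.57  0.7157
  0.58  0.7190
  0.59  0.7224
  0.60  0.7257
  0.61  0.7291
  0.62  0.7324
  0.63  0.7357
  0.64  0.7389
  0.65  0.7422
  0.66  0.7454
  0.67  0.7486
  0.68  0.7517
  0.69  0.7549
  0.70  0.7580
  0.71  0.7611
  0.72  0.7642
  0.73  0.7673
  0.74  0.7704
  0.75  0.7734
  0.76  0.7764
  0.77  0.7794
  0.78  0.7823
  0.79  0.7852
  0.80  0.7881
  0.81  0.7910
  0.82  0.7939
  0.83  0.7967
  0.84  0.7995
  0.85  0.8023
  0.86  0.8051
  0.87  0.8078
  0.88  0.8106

T = 1;  σ√T = 0.3800
d₁ = [ln(350/450) + (0.04 − 0.042 + 0.38²/2)·1] / 0.3800 = [-0.2513 + 0.0702] / 0.3800 = -0.4766 → -0.48
d₂ = d₁ − σ√T = -0.4766 − 0.3800 = -0.8566 → -0.86
exp(−qT) = exp(−0.042·1) = 0.9589;  exp(−rT) = exp(−0.04·1) = 0.9608
P = 450·0.9608·N(0.86) − 350·0.9589·N(0.48) = 450·0.9608·0.8051 − 350·0.9589·0.6844 = 348.0930 − 229.6949 = 118.3981

118.40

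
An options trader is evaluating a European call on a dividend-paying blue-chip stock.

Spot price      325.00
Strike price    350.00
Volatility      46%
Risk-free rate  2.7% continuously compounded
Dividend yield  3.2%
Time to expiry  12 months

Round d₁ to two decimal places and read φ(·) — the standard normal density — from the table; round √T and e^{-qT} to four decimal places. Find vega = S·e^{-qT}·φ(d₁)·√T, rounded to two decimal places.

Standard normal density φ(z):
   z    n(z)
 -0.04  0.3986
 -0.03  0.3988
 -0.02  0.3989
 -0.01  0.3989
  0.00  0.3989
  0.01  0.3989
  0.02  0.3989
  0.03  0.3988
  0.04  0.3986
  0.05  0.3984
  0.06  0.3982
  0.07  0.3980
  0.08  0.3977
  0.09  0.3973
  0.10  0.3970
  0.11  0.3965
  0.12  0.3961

T = 1;  σ√T = 0.4600
ln(S/K) + (r − q + σ²/2)T = ln(325/350) + (0.027 − 0.032 + 0.46²/2)·1 = -0.0741 + 0.1008 = 0.0267
d₁ = 0.0267 / 0.4600 = 0.0580 ≈ 0.06
√T = √1 = 1.0000
φ(d₁) = φ(0.06) = 0.3982
exp(−qT) = exp(−0.032·1) = 0.9685
vega = S·exp(−qT)·φ(d₁)·√T = 325·0.9685·0.3982·1.0000 = 125.3384
(Call and put vega coincide under Black-Scholes.)

125.34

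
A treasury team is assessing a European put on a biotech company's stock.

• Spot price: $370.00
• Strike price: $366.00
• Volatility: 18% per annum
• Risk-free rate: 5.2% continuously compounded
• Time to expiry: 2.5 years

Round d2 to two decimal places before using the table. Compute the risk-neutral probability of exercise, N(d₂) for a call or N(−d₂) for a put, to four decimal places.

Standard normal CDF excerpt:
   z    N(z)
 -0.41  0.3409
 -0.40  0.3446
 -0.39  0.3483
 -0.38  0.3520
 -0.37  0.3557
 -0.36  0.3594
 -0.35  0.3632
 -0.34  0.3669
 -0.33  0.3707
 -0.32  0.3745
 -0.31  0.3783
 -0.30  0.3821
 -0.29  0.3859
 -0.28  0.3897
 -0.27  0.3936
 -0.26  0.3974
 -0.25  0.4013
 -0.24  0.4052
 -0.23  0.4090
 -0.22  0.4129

0.3632

σ√T = 0.18·√2.5 = 0.2846
d₁ = [ln(370/366) + (0.052 + ½·0.18²)·2.5] / (σ√T) = (0.0109 + 0.1705) / 0.2846 = 0.6373 which rounds to 0.64
d₂ = 0.6373 − 0.2846 = 0.3527 which rounds to 0.35
Risk-neutral Pr[S_T < K] = N(−d₂) = N(-0.35) = 0.3632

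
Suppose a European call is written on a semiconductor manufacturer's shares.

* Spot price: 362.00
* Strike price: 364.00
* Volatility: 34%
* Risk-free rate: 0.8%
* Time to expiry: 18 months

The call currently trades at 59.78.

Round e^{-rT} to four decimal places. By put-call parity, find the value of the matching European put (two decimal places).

e^(−rT) = e^(−0.008·1.5) = 0.9881
Put-call parity: C − P = S − K·e^(−rT) = 362 − 364·0.9881 = 362 − 359.6684 = 2.3316
P = C − (C − P) = 59.78 − (2.3316) = 57.4484

57.45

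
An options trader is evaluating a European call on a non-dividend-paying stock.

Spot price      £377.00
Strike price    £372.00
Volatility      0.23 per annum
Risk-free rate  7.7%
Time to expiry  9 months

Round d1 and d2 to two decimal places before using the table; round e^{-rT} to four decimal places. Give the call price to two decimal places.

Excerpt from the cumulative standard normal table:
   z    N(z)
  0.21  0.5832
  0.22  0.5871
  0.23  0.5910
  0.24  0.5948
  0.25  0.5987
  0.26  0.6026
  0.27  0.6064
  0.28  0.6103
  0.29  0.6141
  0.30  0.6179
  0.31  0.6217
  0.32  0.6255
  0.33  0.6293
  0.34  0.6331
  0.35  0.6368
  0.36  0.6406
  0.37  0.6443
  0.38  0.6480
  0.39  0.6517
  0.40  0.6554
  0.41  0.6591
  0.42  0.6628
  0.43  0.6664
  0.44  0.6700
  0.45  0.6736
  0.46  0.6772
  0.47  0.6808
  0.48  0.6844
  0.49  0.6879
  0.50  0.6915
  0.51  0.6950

£43.71

σ√T = 0.23 × 0.8660 = 0.1992
d₁ = [ln(377/372) + (0.077 + 0.23²/2)·0.75] / 0.1992 = [0.0134 + 0.0776] / 0.1992 = 0.4566 → 0.46
d₂ = d₁ − σ√T = 0.4566 − 0.1992 = 0.2574 → 0.26
exp(−rT) = exp(−0.077·0.75) = 0.9439
N(d₁) = N(0.46) = 0.6772;  N(d₂) = N(0.26) = 0.6026
C = 377·0.6772 − 372·0.9439·0.6026 = 255.3044 − 211.5914 = 43.7130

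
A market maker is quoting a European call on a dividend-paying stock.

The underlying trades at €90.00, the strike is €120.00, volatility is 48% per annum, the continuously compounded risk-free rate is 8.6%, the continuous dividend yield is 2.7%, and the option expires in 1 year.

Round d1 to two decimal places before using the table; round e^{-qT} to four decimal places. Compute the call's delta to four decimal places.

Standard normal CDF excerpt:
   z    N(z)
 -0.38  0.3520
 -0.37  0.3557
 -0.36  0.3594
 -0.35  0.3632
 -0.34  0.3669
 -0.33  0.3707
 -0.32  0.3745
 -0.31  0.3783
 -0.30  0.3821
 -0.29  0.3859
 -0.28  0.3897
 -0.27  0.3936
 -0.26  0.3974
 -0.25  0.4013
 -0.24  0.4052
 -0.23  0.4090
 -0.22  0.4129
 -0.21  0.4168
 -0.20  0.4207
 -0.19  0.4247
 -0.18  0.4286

σ√T = 0.48·√1 = 0.4800
ln(S/K) + (r − q + σ²/2)T = ln(90/120) + (0.086 − 0.027 + 0.48²/2)·1 = -0.2877 + 0.1742 = -0.1135
d₁ = -0.1135 / 0.4800 = -0.2364 which rounds to -0.24
N(d₁) = N(-0.24) = 0.4052
Δ_call = e^(−qT)·N(d₁) = 0.9734·0.4052 = 0.3944

0.3944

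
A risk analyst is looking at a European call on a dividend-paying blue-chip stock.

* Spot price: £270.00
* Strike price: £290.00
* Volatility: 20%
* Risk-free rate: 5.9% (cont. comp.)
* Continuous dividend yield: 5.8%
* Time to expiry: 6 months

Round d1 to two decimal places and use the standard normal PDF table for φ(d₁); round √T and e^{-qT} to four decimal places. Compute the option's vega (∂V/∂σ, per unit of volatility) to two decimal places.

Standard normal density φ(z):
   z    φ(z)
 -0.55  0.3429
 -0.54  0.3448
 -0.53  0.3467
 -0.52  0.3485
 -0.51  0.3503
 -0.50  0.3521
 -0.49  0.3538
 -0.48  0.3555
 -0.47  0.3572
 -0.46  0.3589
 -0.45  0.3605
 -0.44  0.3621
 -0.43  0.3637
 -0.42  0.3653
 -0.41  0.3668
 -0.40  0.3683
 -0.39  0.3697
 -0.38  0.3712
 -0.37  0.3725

67.45

T = 0.5;  σ√T = 0.1414
d₁ = [ln(270/290) + (0.059 − 0.058 + 0.2²/2)·0.5] / 0.1414 = [-0.0715 + 0.0105] / 0.1414 = -0.4310 → -0.43
√T = √0.5 = 0.7071
φ(d₁) = φ(-0.43) = 0.3637
exp(−qT) = exp(−0.058·0.5) = 0.9714
vega = S·exp(−qT)·φ(d₁)·√T = 270·0.9714·0.3637·0.7071 = 67.4506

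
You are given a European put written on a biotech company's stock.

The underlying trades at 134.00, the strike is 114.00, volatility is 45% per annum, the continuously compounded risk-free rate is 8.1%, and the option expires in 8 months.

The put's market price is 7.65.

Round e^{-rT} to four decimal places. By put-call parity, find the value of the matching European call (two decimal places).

exp(−rT) = exp(−0.081·0.6667) = 0.9474
Put-call parity: C − P = S − K·e^(−rT) = 134 − 114·0.9474 = 134 − 108.0036 = 25.9964
C = P + (C − P) = 7.65 + (25.9964) = 33.6464

33.65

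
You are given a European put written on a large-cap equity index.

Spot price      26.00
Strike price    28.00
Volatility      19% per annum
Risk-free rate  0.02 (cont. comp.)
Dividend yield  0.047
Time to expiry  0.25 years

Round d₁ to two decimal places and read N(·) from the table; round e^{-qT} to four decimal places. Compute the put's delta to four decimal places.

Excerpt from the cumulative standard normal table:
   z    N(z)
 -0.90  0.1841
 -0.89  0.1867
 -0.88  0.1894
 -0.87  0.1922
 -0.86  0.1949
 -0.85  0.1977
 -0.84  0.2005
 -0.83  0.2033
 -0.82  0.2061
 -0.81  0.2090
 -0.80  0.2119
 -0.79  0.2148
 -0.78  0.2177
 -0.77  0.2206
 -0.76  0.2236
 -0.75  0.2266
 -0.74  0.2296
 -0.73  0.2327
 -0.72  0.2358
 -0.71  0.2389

-0.7789

T = 0.25;  σ√T = 0.0950
d₁ = [ln(26/28) + (0.02 − 0.047 + 0.19²/2)·0.25] / 0.0950 = [-0.0741 − 0.0022] / 0.0950 = -0.8036 ≈ -0.80
N(d₁) = N(-0.80) = 0.2119
Δ_put = e^(−qT)·(N(d₁) − 1) = 0.9883·(0.2119 − 1) = -0.7789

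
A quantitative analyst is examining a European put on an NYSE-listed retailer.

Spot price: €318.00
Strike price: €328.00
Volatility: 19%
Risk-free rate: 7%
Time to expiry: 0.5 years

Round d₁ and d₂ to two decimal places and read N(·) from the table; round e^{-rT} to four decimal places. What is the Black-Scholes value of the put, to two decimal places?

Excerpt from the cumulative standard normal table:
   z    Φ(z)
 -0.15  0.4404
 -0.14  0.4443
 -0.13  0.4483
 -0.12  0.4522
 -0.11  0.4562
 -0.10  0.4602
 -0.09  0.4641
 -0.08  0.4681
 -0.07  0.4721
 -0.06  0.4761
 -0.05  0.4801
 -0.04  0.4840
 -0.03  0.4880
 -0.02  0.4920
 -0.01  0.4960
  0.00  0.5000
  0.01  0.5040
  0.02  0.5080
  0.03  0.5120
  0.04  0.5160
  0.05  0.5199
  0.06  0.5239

σ√T = 0.19·√0.5 = 0.1344
d₁ = [ln(318/328) + (0.07 + 0.19²/2)·0.5] / 0.1344 = [-0.0310 + 0.0440] / 0.1344 = 0.0972 which rounds to 0.10
d₂ = d₁ − σ√T = 0.0972 − 0.1344 = -0.0371 which rounds to -0.04
exp(−rT) = exp(−0.07·0.5) = 0.9656
P = 328·0.9656·N(0.04) − 318·N(-0.10) = 328·0.9656·0.5160 − 318·0.4602 = 163.4259 − 146.3436 = 17.0823

€17.08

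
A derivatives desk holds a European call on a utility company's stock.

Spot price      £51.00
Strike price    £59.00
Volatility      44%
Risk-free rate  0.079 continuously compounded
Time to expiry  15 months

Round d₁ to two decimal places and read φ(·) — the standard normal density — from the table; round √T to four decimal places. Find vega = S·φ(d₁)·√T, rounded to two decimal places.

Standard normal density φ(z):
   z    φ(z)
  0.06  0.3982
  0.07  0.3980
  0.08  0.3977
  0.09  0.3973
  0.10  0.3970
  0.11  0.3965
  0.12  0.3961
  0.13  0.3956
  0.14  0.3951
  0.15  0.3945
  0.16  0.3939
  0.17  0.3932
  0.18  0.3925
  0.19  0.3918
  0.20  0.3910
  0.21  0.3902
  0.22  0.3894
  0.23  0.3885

T = 1.25;  σ√T = 0.4919
d₁ = [ln(51/59) + (0.079 + 0.44²/2)·1.25] / 0.4919 = [-0.1457 + 0.2198] / 0.4919 = 0.1505 → 0.15
√T = √1.25 = 1.1180
φ(d₁) = φ(0.15) = 0.3945
vega = S·φ(d₁)·√T = 51·0.3945·1.1180 = 22.4936

22.49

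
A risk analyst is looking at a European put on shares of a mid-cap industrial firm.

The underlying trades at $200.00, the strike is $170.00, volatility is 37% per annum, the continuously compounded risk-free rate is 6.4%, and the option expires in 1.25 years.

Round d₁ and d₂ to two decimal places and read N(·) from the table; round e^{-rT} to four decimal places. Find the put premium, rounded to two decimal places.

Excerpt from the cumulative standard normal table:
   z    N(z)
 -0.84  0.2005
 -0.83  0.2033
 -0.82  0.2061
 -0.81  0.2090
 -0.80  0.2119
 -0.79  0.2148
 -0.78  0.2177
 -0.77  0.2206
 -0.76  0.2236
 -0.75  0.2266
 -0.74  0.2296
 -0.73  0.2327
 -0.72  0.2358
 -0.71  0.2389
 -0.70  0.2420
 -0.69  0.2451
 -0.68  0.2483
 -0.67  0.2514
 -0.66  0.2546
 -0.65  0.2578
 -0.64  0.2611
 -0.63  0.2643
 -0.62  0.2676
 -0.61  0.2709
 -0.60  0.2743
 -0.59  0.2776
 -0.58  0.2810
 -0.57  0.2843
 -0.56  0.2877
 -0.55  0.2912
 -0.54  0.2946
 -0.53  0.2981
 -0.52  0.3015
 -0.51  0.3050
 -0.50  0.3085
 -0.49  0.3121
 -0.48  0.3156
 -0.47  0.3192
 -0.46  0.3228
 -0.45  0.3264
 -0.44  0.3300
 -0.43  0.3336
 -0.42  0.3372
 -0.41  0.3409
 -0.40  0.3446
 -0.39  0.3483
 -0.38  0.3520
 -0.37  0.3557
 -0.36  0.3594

$12.28

σ√T = 0.37·√1.25 = 0.4137
ln(S/K) + (r + σ²/2)T = ln(200/170) + (0.064 + 0.37²/2)·1.25 = 0.1625 + 0.1656 = 0.3281
d₁ = 0.3281 / 0.4137 = 0.7931 ≈ 0.79
d₂ = d₁ − σ√T = 0.7931 − 0.4137 = 0.3794 ≈ 0.38
exp(−rT) = exp(−0.064·1.25) = 0.9231
N(−d₂) = N(-0.38) = 0.3520;  N(−d₁) = N(-0.79) = 0.2148
P = 170·0.9231·0.3520 − 200·0.2148 = 55.2383 − 42.9600 = 12.2783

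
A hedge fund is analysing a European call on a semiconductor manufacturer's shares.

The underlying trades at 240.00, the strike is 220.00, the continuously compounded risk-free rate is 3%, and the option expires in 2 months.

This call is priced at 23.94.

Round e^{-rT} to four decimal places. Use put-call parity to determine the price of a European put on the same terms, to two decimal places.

2.84

exp(−rT) = exp(−0.03·0.1667) = 0.9950
Put-call parity: C − P = S − K·e^(−rT) = 240 − 220·0.9950 = 240 − 218.9000 = 21.1000
P = C − (C − P) = 23.94 − (21.1000) = 2.8400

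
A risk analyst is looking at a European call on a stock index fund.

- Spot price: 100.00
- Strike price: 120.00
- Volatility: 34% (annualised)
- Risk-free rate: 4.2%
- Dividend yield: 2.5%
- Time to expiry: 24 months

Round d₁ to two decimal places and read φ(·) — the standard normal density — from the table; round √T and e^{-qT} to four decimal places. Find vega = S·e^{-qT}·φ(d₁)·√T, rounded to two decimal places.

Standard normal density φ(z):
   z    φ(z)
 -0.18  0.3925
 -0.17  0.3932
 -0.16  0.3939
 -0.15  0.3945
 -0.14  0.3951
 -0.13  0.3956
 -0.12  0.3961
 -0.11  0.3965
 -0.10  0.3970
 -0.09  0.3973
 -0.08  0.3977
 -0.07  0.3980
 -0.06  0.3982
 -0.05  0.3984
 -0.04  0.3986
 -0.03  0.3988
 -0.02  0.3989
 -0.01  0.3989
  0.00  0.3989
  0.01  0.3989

T = 2;  σ√T = 0.4808
d₁ = [ln(100/120) + (0.042 − 0.025 + 0.34²/2)·2] / 0.4808 = [-0.1823 + 0.1496] / 0.4808 = -0.0681 → -0.07
√T = √2 = 1.4142
φ(d₁) = φ(-0.07) = 0.3980
exp(−qT) = exp(−0.025·2) = 0.9512
vega = S·exp(−qT)·φ(d₁)·√T = 100·0.9512·0.3980·1.4142 = 53.5384

53.54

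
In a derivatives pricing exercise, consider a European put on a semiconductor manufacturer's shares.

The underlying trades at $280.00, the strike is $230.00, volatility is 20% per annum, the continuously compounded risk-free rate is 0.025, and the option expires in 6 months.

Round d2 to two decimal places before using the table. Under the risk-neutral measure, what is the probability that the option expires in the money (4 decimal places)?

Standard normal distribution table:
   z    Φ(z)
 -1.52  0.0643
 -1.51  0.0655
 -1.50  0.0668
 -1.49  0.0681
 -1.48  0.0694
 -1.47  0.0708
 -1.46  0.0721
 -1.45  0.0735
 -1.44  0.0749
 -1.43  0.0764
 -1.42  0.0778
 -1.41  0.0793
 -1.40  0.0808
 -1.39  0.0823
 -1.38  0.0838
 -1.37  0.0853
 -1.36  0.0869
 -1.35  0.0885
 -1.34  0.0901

0.0793

σ√T = 0.2·√0.5 = 0.1414
d₁ = [ln(280/230) + (0.025 + ½·0.2²)·0.5] / (σ√T) = (0.1967 + 0.0225) / 0.1414 = 1.5501 ≈ 1.55
d₂ = 1.5501 − 0.1414 = 1.4086 ≈ 1.41
Pr(exercise) under Q = N(−d₂) = N(-1.41) = 0.0793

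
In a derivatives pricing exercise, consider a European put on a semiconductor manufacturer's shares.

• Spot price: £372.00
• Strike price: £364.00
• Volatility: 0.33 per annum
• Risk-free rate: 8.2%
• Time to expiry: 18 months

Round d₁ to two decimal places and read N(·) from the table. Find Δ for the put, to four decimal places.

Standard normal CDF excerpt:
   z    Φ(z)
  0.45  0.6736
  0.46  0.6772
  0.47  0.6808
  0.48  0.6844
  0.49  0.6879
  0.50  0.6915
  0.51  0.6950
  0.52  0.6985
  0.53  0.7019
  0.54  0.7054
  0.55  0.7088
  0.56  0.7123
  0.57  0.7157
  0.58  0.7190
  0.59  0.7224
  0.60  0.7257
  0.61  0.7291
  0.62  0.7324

σ√T = 0.33 × 1.2247 = 0.4042
d₁ = [ln(372/364) + (0.082 + 0.33²/2)·1.5] / 0.4042 = [0.0217 + 0.2047] / 0.4042 = 0.5602 → 0.56
N(d₁) = N(0.56) = 0.7123
Δ_put = N(d₁) − 1 = 0.7123 − 1 = -0.2877

-0.2877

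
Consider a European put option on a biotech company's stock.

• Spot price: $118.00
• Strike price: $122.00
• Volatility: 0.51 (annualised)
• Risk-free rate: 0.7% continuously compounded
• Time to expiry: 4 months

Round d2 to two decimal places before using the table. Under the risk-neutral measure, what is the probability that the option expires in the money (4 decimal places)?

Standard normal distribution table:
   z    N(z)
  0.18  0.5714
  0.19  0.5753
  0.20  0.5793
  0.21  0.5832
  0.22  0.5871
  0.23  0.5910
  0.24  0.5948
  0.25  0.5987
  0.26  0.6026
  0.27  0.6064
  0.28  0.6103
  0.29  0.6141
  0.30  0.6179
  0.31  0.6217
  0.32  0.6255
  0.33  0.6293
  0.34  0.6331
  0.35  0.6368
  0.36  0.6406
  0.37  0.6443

σ√T = 0.51 × 0.5774 = 0.2944
d₁ = [ln(118/122) + (0.007 + ½·0.51²)·0.3333] / (σ√T) = (-0.0333 + 0.0457) / 0.2944 = 0.0419 → 0.04
d₂ = 0.0419 − 0.2944 = -0.2525 → -0.25
Risk-neutral Pr[S_T < K] = N(−d₂) = N(0.25) = 0.5987

0.5987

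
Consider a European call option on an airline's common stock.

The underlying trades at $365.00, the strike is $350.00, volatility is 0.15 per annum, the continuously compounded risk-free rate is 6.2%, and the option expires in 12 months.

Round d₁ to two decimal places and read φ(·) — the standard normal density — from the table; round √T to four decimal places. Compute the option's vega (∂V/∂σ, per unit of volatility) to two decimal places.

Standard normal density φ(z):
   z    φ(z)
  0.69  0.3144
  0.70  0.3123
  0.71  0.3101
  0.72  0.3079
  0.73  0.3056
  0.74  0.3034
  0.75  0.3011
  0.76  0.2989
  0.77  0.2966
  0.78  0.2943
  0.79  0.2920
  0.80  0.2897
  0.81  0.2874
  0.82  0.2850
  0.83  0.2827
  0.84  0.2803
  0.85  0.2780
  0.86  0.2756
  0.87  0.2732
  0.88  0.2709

σ√T = 0.15 × 1.0000 = 0.1500
ln(S/K) + (r + σ²/2)T = ln(365/350) + (0.062 + 0.15²/2)·1 = 0.0420 + 0.0732 = 0.1152
d₁ = 0.1152 / 0.1500 = 0.7681 which rounds to 0.77
√T = √1 = 1.0000
φ(d₁) = φ(0.77) = 0.2966
vega = S·φ(d₁)·√T = 365·0.2966·1.0000 = 108.2590
(Call and put vega coincide under Black-Scholes.)

108.26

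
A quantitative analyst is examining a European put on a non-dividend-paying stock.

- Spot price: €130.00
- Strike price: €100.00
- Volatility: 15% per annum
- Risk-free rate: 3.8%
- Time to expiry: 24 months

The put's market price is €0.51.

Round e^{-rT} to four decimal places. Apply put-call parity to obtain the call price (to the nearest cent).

€37.83

exp(−rT) = exp(−0.038·2) = 0.9268
Put-call parity: C − P = S − K·e^(−rT) = 130 − 100·0.9268 = 130 − 92.6800 = 37.3200
C = P + (C − P) = 0.51 + (37.3200) = 37.8300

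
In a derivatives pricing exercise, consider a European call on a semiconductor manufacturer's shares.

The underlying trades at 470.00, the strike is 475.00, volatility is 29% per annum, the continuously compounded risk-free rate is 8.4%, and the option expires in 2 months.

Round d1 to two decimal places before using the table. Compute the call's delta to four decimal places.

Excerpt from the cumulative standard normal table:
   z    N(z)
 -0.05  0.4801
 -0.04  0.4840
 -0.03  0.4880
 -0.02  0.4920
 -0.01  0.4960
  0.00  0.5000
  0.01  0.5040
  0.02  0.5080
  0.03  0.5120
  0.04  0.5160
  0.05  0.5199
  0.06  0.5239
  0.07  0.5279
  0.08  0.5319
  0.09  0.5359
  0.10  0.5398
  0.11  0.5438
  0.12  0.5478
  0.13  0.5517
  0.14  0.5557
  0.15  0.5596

0.5359

σ√T = 0.29·√0.1667 = 0.1184
d₁ = [ln(470/475) + (0.084 + ½·0.29²)·0.1667] / (σ√T) = (-0.0106 + 0.0210) / 0.1184 = 0.0881 ≈ 0.09
N(d₁) = N(0.09) = 0.5359
Δ_call = N(d₁) = 0.5359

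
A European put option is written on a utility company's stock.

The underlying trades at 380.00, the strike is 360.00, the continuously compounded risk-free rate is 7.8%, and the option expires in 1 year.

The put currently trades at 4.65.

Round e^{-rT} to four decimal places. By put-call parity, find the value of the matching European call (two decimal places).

51.65

e^(−rT) = e^(−0.078·1) = 0.9250
Put-call parity: C − P = S − K·e^(−rT) = 380 − 360·0.9250 = 380 − 333.0000 = 47.0000
C = P + (C − P) = 4.65 + (47.0000) = 51.6500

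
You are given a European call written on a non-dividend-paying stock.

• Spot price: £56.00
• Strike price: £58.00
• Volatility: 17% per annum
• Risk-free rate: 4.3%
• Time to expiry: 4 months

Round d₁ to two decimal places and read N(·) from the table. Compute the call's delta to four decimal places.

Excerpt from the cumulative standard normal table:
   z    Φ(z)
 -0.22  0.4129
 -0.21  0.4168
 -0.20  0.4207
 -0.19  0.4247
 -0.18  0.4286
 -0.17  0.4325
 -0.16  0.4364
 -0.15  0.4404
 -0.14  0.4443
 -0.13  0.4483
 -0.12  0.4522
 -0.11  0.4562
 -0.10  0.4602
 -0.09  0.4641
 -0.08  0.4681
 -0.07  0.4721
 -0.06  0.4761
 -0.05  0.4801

σ√T = 0.17 × 0.5774 = 0.0981
d₁ = [ln(56/58) + (0.043 + ½·0.17²)·0.3333] / (σ√T) = (-0.0351 + 0.0192) / 0.0981 = -0.1624 ≈ -0.16
N(d₁) = N(-0.16) = 0.4364
Δ_call = N(d₁) = 0.4364

0.4364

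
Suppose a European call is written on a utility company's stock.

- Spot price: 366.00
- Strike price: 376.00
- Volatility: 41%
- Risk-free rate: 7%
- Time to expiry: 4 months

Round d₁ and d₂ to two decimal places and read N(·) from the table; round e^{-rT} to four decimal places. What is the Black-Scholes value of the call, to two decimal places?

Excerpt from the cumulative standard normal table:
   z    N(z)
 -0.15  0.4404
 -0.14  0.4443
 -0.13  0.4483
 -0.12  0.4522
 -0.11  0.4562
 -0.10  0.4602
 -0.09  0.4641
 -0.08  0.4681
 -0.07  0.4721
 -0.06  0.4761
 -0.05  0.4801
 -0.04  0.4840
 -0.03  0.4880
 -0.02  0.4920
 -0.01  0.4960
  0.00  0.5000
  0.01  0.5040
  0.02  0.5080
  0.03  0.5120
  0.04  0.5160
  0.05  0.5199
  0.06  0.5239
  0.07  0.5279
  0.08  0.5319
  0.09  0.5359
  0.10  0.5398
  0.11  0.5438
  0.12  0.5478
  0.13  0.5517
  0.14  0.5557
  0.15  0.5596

32.90

σ√T = 0.41 × 0.5774 = 0.2367
d₁ = [ln(366/376) + (0.07 + 0.41²/2)·0.3333] / 0.2367 = [-0.0270 + 0.0513] / 0.2367 = 0.1031 ≈ 0.10
d₂ = d₁ − σ√T = 0.1031 − 0.2367 = -0.1337 ≈ -0.13
exp(−rT) = exp(−0.07·0.3333) = 0.9769
N(d₁) = N(0.10) = 0.5398;  N(d₂) = N(-0.13) = 0.4483
C = 366·0.5398 − 376·0.9769·0.4483 = 197.5668 − 164.6670 = 32.8998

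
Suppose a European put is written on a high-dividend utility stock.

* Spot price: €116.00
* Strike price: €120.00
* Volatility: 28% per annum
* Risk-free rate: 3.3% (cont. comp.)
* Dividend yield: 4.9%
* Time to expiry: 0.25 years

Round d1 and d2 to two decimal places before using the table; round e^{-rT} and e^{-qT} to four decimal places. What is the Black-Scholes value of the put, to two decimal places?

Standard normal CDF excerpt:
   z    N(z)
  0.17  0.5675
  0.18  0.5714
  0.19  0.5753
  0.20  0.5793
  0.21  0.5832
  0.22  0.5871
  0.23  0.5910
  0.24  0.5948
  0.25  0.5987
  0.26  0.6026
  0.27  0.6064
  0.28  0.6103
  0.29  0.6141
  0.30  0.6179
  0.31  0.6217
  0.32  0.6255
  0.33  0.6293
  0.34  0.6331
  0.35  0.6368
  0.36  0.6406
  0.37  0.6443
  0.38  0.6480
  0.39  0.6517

€8.97

σ√T = 0.28 × 0.5000 = 0.1400
d₁ = [ln(116/120) + (0.033 − 0.049 + 0.28²/2)·0.25] / 0.1400 = [-0.0339 + 0.0058] / 0.1400 = -0.2007 ≈ -0.20
d₂ = d₁ − σ√T = -0.2007 − 0.1400 = -0.3407 ≈ -0.34
e^(−qT) = e^(−0.049·0.25) = 0.9878;  e^(−rT) = e^(−0.033·0.25) = 0.9918
N(−d₂) = N(0.34) = 0.6331;  N(−d₁) = N(0.20) = 0.5793
P = 120·0.9918·0.6331 − 116·0.9878·0.5793 = 75.3490 − 66.3790 = 8.9701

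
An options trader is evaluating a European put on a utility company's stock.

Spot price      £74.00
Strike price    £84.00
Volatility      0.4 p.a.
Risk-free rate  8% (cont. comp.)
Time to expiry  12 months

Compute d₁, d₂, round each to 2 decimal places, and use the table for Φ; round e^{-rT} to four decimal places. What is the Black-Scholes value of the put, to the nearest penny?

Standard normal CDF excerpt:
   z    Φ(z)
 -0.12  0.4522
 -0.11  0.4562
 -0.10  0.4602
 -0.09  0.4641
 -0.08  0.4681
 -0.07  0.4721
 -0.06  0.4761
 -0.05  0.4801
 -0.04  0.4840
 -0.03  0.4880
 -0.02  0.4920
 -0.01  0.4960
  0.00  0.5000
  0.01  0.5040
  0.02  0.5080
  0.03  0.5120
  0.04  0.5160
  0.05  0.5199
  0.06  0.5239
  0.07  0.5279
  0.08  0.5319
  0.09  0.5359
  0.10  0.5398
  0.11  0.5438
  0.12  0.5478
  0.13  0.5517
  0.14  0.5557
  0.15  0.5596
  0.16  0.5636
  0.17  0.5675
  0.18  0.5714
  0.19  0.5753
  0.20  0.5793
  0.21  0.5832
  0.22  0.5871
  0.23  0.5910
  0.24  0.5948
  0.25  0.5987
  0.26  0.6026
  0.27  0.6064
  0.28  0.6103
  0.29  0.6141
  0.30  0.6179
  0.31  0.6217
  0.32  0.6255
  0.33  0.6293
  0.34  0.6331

£13.86

σ√T = 0.4 × 1.0000 = 0.4000
d₁ = [ln(74/84) + (0.08 + 0.4²/2)·1] / 0.4000 = [-0.1268 + 0.1600] / 0.4000 = 0.0831 ⇒ 0.08
d₂ = d₁ − σ√T = 0.0831 − 0.4000 = -0.3169 ⇒ -0.32
e^(−rT) = e^(−0.08·1) = 0.9231
P = 84·0.9231·N(0.32) − 74·N(-0.08) = 84·0.9231·0.6255 − 74·0.4681 = 48.5015 − 34.6394 = 13.8621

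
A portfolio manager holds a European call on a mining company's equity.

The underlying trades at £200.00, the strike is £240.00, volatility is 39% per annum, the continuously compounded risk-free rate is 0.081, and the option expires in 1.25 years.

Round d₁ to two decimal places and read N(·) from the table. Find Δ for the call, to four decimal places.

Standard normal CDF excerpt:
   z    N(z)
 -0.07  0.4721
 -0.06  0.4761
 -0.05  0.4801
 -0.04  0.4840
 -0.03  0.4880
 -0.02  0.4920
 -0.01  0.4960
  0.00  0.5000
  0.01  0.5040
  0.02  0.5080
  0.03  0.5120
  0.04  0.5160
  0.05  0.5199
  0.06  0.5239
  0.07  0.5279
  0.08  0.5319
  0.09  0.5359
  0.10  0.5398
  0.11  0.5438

σ√T = 0.39 × 1.1180 = 0.4360
ln(S/K) + (r + σ²/2)T = ln(200/240) + (0.081 + 0.39²/2)·1.25 = -0.1823 + 0.1963 = 0.0140
d₁ = 0.0140 / 0.4360 = 0.0321 → 0.03
N(d₁) = N(0.03) = 0.5120
Δ_call = N(d₁) = 0.5120

0.5120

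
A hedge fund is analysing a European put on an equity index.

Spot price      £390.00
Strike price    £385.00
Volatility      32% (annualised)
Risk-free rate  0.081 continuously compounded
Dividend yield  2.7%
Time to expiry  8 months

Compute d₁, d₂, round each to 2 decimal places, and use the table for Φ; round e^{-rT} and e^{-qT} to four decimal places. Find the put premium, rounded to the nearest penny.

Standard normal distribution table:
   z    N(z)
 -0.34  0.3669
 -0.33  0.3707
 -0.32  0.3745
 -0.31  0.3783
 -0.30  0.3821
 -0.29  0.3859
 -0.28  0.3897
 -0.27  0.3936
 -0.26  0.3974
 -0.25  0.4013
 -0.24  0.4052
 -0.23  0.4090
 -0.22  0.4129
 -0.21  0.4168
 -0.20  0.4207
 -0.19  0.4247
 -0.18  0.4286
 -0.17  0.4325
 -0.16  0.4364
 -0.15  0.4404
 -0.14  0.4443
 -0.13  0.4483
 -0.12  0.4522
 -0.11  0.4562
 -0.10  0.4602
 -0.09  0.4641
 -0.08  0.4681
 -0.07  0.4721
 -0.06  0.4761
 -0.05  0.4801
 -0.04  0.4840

T = 0.6667;  σ√T = 0.2613
d₁ = [ln(390/385) + (0.081 − 0.027 + ½·0.32²)·0.6667] / (σ√T) = (0.0129 + 0.0701) / 0.2613 = 0.3178 which rounds to 0.32
d₂ = 0.3178 − 0.2613 = 0.0565 which rounds to 0.06
e^(−qT) = e^(−0.027·0.6667) = 0.9822;  e^(−rT) = e^(−0.081·0.6667) = 0.9474
N(−d₂) = N(-0.06) = 0.4761;  N(−d₁) = N(-0.32) = 0.3745
P = 385·0.9474·0.4761 − 390·0.9822·0.3745 = 173.6570 − 143.4552 = 30.2018

£30.20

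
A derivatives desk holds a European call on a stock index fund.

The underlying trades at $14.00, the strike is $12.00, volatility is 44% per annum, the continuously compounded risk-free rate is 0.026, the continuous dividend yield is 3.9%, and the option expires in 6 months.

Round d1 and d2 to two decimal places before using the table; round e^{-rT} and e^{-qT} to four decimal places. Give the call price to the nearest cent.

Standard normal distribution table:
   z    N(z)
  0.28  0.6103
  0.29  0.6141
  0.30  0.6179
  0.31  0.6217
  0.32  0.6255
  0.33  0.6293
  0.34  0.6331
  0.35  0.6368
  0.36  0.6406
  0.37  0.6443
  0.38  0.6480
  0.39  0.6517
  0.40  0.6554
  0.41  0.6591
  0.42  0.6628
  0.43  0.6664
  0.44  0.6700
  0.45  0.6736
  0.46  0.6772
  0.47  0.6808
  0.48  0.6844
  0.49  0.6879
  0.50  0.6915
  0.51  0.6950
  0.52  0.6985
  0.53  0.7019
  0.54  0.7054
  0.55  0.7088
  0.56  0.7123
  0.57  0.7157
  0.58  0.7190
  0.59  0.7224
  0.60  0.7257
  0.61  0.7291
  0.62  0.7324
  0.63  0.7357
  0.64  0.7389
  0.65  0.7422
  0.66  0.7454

$2.69

T = 0.5;  σ√T = 0.3111
d₁ = [ln(14/12) + (0.026 − 0.039 + 0.44²/2)·0.5] / 0.3111 = [0.1542 + 0.0419] / 0.3111 = 0.6301 which rounds to 0.63
d₂ = d₁ − σ√T = 0.6301 − 0.3111 = 0.3190 which rounds to 0.32
e^(−qT) = e^(−0.039·0.5) = 0.9807;  e^(−rT) = e^(−0.026·0.5) = 0.9871
N(d₁) = N(0.63) = 0.7357;  N(d₂) = N(0.32) = 0.6255
C = 14·0.9807·0.7357 − 12·0.9871·0.6255 = 10.1010 − 7.4092 = 2.6918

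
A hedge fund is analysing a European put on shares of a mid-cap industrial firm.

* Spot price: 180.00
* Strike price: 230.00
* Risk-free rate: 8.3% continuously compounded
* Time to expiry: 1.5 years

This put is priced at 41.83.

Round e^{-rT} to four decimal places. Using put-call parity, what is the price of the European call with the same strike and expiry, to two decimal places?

18.76

exp(−rT) = exp(−0.083·1.5) = 0.8829
Put-call parity: C − P = S − K·e^(−rT) = 180 − 230·0.8829 = 180 − 203.0670 = -23.0670
C = P + (C − P) = 41.83 + (-23.0670) = 18.7630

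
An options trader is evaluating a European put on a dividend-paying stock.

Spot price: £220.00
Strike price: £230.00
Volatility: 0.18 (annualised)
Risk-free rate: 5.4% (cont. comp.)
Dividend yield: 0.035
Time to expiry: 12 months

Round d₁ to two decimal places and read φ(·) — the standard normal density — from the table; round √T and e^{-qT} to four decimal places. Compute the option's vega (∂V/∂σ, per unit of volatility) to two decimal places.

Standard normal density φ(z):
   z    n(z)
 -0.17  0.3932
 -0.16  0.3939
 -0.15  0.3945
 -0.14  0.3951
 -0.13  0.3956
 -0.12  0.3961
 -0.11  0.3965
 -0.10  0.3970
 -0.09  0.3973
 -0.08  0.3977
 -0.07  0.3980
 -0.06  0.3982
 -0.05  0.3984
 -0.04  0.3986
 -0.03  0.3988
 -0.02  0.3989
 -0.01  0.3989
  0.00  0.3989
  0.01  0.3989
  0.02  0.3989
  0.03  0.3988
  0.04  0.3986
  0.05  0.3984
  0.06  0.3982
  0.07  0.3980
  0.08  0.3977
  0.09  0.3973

σ√T = 0.18 × 1.0000 = 0.1800
ln(S/K) + (r − q + σ²/2)T = ln(220/230) + (0.054 − 0.035 + 0.18²/2)·1 = -0.0445 + 0.0352 = -0.0093
d₁ = -0.0093 / 0.1800 = -0.0514 which rounds to -0.05
√T = √1 = 1.0000
φ(d₁) = φ(-0.05) = 0.3984
exp(−qT) = exp(−0.035·1) = 0.9656
vega = S·exp(−qT)·φ(d₁)·√T = 220·0.9656·0.3984·1.0000 = 84.6329

84.63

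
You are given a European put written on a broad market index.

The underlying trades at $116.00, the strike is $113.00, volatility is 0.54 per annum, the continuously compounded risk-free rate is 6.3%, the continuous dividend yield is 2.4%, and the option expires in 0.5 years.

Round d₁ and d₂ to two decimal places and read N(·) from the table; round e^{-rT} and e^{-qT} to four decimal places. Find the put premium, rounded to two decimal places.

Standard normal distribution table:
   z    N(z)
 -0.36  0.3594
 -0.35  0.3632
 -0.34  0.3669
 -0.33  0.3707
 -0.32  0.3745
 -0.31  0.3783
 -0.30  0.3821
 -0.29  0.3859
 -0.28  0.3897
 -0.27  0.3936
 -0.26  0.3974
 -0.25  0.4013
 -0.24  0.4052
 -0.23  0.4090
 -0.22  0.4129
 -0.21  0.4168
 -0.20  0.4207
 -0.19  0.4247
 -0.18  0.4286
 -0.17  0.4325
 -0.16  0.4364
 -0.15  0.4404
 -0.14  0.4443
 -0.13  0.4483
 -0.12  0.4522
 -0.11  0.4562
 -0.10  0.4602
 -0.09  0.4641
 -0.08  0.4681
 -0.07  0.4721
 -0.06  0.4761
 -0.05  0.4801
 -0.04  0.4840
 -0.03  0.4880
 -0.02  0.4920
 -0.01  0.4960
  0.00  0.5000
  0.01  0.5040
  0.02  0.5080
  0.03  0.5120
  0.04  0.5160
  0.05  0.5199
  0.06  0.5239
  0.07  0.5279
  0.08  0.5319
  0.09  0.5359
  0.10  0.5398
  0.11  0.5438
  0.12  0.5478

σ√T = 0.54·√0.5 = 0.3818
d₁ = [ln(116/113) + (0.063 − 0.024 + 0.54²/2)·0.5] / 0.3818 = [0.0262 + 0.0924] / 0.3818 = 0.3106 → 0.31
d₂ = d₁ − σ√T = 0.3106 − 0.3818 = -0.0712 → -0.07
exp(−qT) = exp(−0.024·0.5) = 0.9881;  exp(−rT) = exp(−0.063·0.5) = 0.9690
N(−d₂) = N(0.07) = 0.5279;  N(−d₁) = N(-0.31) = 0.3783
P = 113·0.9690·0.5279 − 116·0.9881·0.3783 = 57.8035 − 43.3606 = 14.4429

$14.44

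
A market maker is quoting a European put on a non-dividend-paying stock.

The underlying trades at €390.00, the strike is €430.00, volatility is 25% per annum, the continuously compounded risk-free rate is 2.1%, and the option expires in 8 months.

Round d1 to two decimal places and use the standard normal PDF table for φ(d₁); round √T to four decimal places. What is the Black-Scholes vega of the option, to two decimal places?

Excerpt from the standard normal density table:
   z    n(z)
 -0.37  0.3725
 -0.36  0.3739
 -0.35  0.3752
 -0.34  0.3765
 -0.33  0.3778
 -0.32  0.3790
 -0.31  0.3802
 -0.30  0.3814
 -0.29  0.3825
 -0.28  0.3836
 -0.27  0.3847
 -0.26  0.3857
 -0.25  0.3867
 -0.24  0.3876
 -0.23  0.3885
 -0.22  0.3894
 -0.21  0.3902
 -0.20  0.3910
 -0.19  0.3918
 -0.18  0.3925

121.07

T = 0.6667;  σ√T = 0.2041
d₁ = [ln(390/430) + (0.021 + 0.25²/2)·0.6667] / 0.2041 = [-0.0976 + 0.0348] / 0.2041 = -0.3077 → -0.31
√T = √0.6667 = 0.8165
φ(d₁) = φ(-0.31) = 0.3802
vega = S·φ(d₁)·√T = 390·0.3802·0.8165 = 121.0690
(Call and put vega coincide under Black-Scholes.)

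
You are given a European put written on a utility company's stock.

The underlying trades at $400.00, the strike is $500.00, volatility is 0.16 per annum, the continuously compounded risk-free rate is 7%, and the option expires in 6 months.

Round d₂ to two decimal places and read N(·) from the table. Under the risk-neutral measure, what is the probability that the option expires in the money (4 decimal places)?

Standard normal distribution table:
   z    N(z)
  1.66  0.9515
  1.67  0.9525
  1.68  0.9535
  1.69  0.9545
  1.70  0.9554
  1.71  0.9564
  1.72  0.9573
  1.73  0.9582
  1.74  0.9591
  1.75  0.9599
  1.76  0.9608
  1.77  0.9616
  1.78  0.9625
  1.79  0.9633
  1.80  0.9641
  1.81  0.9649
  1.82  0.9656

0.9573

σ√T = 0.16 × 0.7071 = 0.1131
d₁ = [ln(400/500) + (0.07 + 0.16²/2)·0.5] / 0.1131 = [-0.2231 + 0.0414] / 0.1131 = -1.6064 which rounds to -1.61
d₂ = d₁ − σ√T = -1.6064 − 0.1131 = -1.7195 which rounds to -1.72
Risk-neutral Pr[S_T < K] = N(−d₂) = N(1.72) = 0.9573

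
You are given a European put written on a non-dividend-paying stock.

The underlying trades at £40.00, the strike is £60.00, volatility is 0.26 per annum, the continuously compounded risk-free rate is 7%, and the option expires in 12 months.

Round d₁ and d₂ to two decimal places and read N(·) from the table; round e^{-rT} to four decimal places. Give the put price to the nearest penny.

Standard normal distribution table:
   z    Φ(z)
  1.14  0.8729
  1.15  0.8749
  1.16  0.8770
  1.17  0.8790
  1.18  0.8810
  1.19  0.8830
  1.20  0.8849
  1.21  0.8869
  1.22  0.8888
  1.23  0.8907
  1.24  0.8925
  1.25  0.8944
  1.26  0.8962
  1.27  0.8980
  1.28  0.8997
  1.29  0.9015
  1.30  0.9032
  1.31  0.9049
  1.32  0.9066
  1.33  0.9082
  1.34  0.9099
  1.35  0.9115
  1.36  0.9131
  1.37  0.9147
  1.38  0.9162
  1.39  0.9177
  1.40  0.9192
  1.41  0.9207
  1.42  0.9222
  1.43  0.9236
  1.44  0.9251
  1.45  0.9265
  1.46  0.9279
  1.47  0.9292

£16.51

T = 1;  σ√T = 0.2600
d₁ = [ln(40/60) + (0.07 + 0.26²/2)·1] / 0.2600 = [-0.4055 + 0.1038] / 0.2600 = -1.1603 ⇒ -1.16
d₂ = d₁ − σ√T = -1.1603 − 0.2600 = -1.4203 ⇒ -1.42
exp(−rT) = exp(−0.07·1) = 0.9324
N(−d₂) = N(1.42) = 0.9222;  N(−d₁) = N(1.16) = 0.8770
P = 60·0.9324·0.9222 − 40·0.8770 = 51.5916 − 35.0800 = 16.5116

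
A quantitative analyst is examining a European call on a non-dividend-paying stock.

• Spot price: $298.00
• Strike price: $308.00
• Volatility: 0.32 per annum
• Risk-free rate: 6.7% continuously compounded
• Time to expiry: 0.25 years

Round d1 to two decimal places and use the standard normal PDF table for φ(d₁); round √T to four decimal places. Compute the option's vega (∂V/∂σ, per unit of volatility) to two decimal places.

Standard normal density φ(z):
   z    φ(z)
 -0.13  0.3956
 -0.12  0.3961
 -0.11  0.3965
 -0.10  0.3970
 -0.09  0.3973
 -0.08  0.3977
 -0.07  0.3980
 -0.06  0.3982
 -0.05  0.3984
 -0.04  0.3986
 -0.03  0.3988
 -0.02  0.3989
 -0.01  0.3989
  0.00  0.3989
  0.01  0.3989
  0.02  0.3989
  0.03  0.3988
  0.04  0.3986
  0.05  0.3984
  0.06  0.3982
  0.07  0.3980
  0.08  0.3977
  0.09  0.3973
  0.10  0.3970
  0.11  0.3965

59.44

σ√T = 0.32 × 0.5000 = 0.1600
d₁ = [ln(298/308) + (0.067 + 0.32²/2)·0.25] / 0.1600 = [-0.0330 + 0.0295] / 0.1600 = -0.0216 ⇒ -0.02
√T = √0.25 = 0.5000
φ(d₁) = φ(-0.02) = 0.3989
vega = S·φ(d₁)·√T = 298·0.3989·0.5000 = 59.4361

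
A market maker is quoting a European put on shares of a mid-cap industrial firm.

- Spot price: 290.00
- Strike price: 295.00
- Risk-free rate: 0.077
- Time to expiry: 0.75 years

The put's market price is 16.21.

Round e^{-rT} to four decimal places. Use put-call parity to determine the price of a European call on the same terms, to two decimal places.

27.76

e^(−rT) = e^(−0.077·0.75) = 0.9439
Put-call parity: C − P = S − K·e^(−rT) = 290 − 295·0.9439 = 290 − 278.4505 = 11.5495
C = P + (C − P) = 16.21 + (11.5495) = 27.7595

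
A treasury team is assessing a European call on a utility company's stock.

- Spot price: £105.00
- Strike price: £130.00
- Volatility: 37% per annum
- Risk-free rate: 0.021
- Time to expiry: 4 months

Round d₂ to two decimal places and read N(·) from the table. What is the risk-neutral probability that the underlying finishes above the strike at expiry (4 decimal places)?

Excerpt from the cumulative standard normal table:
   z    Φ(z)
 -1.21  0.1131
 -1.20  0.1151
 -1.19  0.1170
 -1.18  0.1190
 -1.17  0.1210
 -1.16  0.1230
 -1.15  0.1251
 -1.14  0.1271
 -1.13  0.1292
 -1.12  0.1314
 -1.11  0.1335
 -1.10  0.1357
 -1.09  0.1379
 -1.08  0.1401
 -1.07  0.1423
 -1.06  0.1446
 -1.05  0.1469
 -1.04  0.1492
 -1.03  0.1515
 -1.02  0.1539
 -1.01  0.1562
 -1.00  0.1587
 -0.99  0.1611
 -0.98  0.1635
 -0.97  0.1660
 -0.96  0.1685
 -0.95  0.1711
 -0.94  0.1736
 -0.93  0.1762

σ√T = 0.37·√0.3333 = 0.2136
d₁ = [ln(105/130) + (0.021 + ½·0.37²)·0.3333] / (σ√T) = (-0.2136 + 0.0298) / 0.2136 = -0.8602 ≈ -0.86
d₂ = -0.8602 − 0.2136 = -1.0738 ≈ -1.07
Risk-neutral Pr[S_T > K] = N(d₂) = N(-1.07) = 0.1423

0.1423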